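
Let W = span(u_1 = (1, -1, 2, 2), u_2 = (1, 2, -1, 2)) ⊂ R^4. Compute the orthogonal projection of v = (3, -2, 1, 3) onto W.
proj_W(v) = (17/11, -8/11, 25/11, 34/11)

Set up U = [u_1 | ... | u_2] ∈ R^(4×2). The projector onto W = col(U) is P = U (U^T U)^(-1) U^T.
Compute U^T U =
  [10, 1]
  [1, 10],
and U^T v = (13, 4).
Solve U^T U · c = U^T v for the coefficients: c = (14/11, 3/11). The projection is proj_W(v) = U c.
Check: (v - proj_W(v)) · u_1 = 0  (should be 0).
Check: (v - proj_W(v)) · u_2 = 0  (should be 0).
Result: proj_W(v) = (17/11, -8/11, 25/11, 34/11).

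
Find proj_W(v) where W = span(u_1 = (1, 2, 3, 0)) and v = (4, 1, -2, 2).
proj_W(v) = (0, 0, 0, 0)

Set up U = [u_1 | ... | u_1] ∈ R^(4×1). The projector onto W = col(U) is P = U (U^T U)^(-1) U^T.
Compute U^T U =
  [14],
and U^T v = (0).
Solve U^T U · c = U^T v for the coefficients: c = (0). The projection is proj_W(v) = U c.
Check: (v - proj_W(v)) · u_1 = 0  (should be 0).
Result: proj_W(v) = (0, 0, 0, 0).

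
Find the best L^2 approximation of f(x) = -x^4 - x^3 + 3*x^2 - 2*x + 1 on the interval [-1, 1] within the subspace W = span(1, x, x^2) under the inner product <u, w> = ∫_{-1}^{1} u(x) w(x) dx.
g(x) = 15*x^2/7 - 13*x/5 + 38/35

The best approximation g ∈ W is the orthogonal projection of f onto W. Writing g = a_0 + a_1 x + a_2 x^2, the coefficients solve the normal equations G · a = b where
  G_{ij} = <φ_i, φ_j> and b_i = <f, φ_i>, with φ_0 = 1, φ_1 = x, φ_2 = x^2.
G =
  [2, 0, 2/3]
  [0, 2/3, 0]
  [2/3, 0, 2/5],
b = (18/5, -26/15, 166/105).
Solving gives a_0 = 38/35, a_1 = -13/5, a_2 = 15/7, so
  g(x) = 15*x^2/7 - 13*x/5 + 38/35.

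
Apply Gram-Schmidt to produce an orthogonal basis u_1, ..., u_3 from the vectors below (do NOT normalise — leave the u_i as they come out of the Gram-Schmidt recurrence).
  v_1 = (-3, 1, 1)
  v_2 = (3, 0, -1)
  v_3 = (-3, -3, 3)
Orthogonal basis:
  u_1 = (-3, 1, 1)
  u_2 = (3/11, 10/11, -1/11)
  u_3 = (3/5, 0, 9/5)

Apply the Gram-Schmidt recurrence
  u_1 = v_1
  u_i = v_i − Σ_{j<i} ((v_i · u_j) / (u_j · u_j)) · u_j.

Step by step this gives:
  u_1 = (-3, 1, 1)
  u_2 = (3/11, 10/11, -1/11)
  u_3 = (3/5, 0, 9/5)

Orthogonality check:
  u_2 · u_1 = 0 (should be 0)
  u_3 · u_1 = 0 (should be 0)
  u_3 · u_2 = 0 (should be 0)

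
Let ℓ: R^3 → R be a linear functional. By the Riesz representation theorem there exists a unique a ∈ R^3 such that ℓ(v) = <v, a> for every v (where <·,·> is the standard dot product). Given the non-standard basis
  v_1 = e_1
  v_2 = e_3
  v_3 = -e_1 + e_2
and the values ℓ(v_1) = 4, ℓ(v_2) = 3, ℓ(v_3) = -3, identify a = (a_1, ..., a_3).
a = (4, 1, 3)

Write a = (a_1, ..., a_3) in the standard basis. For each basis vector v_i, ℓ(v_i) = <v_i, a> is a linear equation in the a_j's. Collect the n equations into a matrix system V a = ℓ, where row i of V is v_i (expressed in the standard basis). Since V is invertible (lower-triangular with 1s on the diagonal, up to permutation), solve by back-substitution:
  V =
[[1, 0, 0],
 [0, 0, 1],
 [-1, 1, 0]]
  V a = (4, 3, -3)
Solving gives a = (4, 1, 3).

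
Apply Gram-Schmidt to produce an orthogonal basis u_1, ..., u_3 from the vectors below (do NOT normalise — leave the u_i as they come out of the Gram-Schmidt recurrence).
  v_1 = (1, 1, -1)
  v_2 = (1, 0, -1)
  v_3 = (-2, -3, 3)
Orthogonal basis:
  u_1 = (1, 1, -1)
  u_2 = (1/3, -2/3, -1/3)
  u_3 = (1/2, 0, 1/2)

Apply the Gram-Schmidt recurrence
  u_1 = v_1
  u_i = v_i − Σ_{j<i} ((v_i · u_j) / (u_j · u_j)) · u_j.

Step by step this gives:
  u_1 = (1, 1, -1)
  u_2 = (1/3, -2/3, -1/3)
  u_3 = (1/2, 0, 1/2)

Orthogonality check:
  u_2 · u_1 = 0 (should be 0)
  u_3 · u_1 = 0 (should be 0)
  u_3 · u_2 = 0 (should be 0)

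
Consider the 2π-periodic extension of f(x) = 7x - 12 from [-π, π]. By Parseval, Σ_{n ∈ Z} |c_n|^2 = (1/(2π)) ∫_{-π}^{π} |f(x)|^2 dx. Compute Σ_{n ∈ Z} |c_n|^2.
Σ |c_n|^2 = 49π^2/3 + 144

Expand and integrate term by term over [-π, π]:
  ∫ (7x)^2 dx = 49·(2π^3/3); ∫ 2·7·(-12)·x dx = 0 (odd integrand); ∫ (-12)^2 dx = 144·2π.
So (1/(2π)) ∫_{-π}^{π} (7x - 12)^2 dx = 49π^2/3 + 144 = 49π^2/3 + 144.
Parseval ⇒ Σ |c_n|^2 = 49π^2/3 + 144.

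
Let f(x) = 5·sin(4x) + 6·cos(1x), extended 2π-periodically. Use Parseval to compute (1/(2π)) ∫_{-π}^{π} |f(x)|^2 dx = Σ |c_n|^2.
Σ |c_n|^2 = 61/2

Expand |f|^2 and use orthogonality of {sin(nx), cos(mx)} on [-π, π]:
  ∫_{-π}^{π} sin(nx)^2 dx = π, ∫ cos(mx)^2 dx = π, and cross terms integrate to 0.
So ∫_{-π}^{π} f(x)^2 dx = 5^2 · π + 6^2 · π = (25 + 36)π.
Divide by 2π: (25 + 36)/2 = 61/2.
By Parseval, this equals Σ |c_n|^2.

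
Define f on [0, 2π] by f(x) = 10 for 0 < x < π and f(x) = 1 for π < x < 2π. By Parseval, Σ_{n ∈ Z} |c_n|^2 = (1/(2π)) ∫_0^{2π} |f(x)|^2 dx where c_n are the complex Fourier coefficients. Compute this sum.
Σ |c_n|^2 = 101/2

Parseval equates the L^2 energy of f (normalised by 1/(2π)) with the ℓ^2 sum of its Fourier coefficients: (1/(2π)) ∫_0^{2π} |f|^2 = Σ |c_n|^2.
Compute the left side: (1/(2π)) [∫_0^π 10^2 dx + ∫_π^{2π} 1^2 dx] = (1/(2π)) · (100π + 1π) = (100 + 1)/2 = 101/2.
So Σ_{n ∈ Z} |c_n|^2 = 101/2.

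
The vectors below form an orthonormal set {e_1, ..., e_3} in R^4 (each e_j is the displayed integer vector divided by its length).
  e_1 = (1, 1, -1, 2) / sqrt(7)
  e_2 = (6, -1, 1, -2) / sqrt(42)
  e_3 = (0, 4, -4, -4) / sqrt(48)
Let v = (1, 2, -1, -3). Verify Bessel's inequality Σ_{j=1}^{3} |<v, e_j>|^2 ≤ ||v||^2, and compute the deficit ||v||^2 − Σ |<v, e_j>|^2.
Σ |<v, e_j>|^2 = 29/2; ||v||^2 = 15; deficit = 1/2

Write each e_j = u_j / sqrt(<u_j, u_j>) where u_j is the displayed integer vector. Then <v, e_j> = <v, u_j> / sqrt(<u_j, u_j>), so |<v, e_j>|^2 = <v, u_j>^2 / <u_j, u_j>.
Coefficients: <v, e_1> = -2/sqrt(7), <v, e_2> = 9/sqrt(42), <v, e_3> = 24/sqrt(48).
Square and sum: Σ |<v, e_j>|^2 = 29/2.
Compute ||v||^2 = v·v = 15.
Deficit = 15 − 29/2 = 1/2 ≥ 0, confirming Bessel's inequality. (The deficit equals ||v − Σ <v,e_j> e_j||^2, the squared distance from v to span{e_j}.)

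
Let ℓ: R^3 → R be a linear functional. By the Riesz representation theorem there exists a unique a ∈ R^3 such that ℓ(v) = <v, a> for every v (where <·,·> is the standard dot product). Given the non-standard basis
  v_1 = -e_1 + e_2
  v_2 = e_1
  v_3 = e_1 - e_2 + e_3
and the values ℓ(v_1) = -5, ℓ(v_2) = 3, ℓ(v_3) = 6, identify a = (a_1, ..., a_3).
a = (3, -2, 1)

Write a = (a_1, ..., a_3) in the standard basis. For each basis vector v_i, ℓ(v_i) = <v_i, a> is a linear equation in the a_j's. Collect the n equations into a matrix system V a = ℓ, where row i of V is v_i (expressed in the standard basis). Since V is invertible (lower-triangular with 1s on the diagonal, up to permutation), solve by back-substitution:
  V =
[[-1, 1, 0],
 [1, 0, 0],
 [1, -1, 1]]
  V a = (-5, 3, 6)
Solving gives a = (3, -2, 1).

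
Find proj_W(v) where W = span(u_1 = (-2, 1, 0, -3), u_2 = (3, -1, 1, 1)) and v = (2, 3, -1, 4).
proj_W(v) = (27/34, -25/34, -23/34, 121/34)

Set up U = [u_1 | ... | u_2] ∈ R^(4×2). The projector onto W = col(U) is P = U (U^T U)^(-1) U^T.
Compute U^T U =
  [14, -10]
  [-10, 12],
and U^T v = (-13, 6).
Solve U^T U · c = U^T v for the coefficients: c = (-24/17, -23/34). The projection is proj_W(v) = U c.
Check: (v - proj_W(v)) · u_1 = 0  (should be 0).
Check: (v - proj_W(v)) · u_2 = 0  (should be 0).
Result: proj_W(v) = (27/34, -25/34, -23/34, 121/34).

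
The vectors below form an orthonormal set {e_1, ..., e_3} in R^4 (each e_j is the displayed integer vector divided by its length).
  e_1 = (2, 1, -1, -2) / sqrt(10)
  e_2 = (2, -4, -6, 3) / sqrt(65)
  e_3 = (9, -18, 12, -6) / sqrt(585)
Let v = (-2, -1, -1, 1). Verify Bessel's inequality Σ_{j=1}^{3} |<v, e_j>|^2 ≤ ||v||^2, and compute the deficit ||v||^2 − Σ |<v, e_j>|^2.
Σ |<v, e_j>|^2 = 27/5; ||v||^2 = 7; deficit = 8/5

Write each e_j = u_j / sqrt(<u_j, u_j>) where u_j is the displayed integer vector. Then <v, e_j> = <v, u_j> / sqrt(<u_j, u_j>), so |<v, e_j>|^2 = <v, u_j>^2 / <u_j, u_j>.
Coefficients: <v, e_1> = -6/sqrt(10), <v, e_2> = 9/sqrt(65), <v, e_3> = -18/sqrt(585).
Square and sum: Σ |<v, e_j>|^2 = 27/5.
Compute ||v||^2 = v·v = 7.
Deficit = 7 − 27/5 = 8/5 ≥ 0, confirming Bessel's inequality. (The deficit equals ||v − Σ <v,e_j> e_j||^2, the squared distance from v to span{e_j}.)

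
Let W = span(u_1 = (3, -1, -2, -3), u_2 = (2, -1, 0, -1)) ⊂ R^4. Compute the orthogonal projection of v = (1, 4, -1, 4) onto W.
proj_W(v) = (-37/19, 17/19, 6/19, 23/19)

Set up U = [u_1 | ... | u_2] ∈ R^(4×2). The projector onto W = col(U) is P = U (U^T U)^(-1) U^T.
Compute U^T U =
  [23, 10]
  [10, 6],
and U^T v = (-11, -6).
Solve U^T U · c = U^T v for the coefficients: c = (-3/19, -14/19). The projection is proj_W(v) = U c.
Check: (v - proj_W(v)) · u_1 = 0  (should be 0).
Check: (v - proj_W(v)) · u_2 = 0  (should be 0).
Result: proj_W(v) = (-37/19, 17/19, 6/19, 23/19).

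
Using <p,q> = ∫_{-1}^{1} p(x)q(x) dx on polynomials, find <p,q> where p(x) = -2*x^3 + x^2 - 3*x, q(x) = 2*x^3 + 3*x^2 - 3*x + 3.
<p,q> = 282/35

Expand the product: p(x)·q(x) = -4*x^6 - 4*x^5 + 3*x^4 - 18*x^3 + 12*x^2 - 9*x.
∫_{-1}^{1} of each monomial x^k gives [2/(k+1) if k even, 0 if k odd]. Integrating term-by-term (or equivalently evaluating the antiderivative F(x) = -4*x^7/7 - 2*x^6/3 + 3*x^5/5 - 9*x^4/2 + 4*x^3 - 9*x^2/2 at the endpoints):
  F(1) − F(−1) = -592/105 − (-1438/105) = 282/35.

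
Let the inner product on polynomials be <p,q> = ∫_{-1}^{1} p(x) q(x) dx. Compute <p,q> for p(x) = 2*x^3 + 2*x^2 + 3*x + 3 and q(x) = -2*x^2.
<p,q> = -28/5

Expand the product: p(x)·q(x) = -4*x^5 - 4*x^4 - 6*x^3 - 6*x^2.
∫_{-1}^{1} of each monomial x^k gives [2/(k+1) if k even, 0 if k odd]. Integrating term-by-term (or equivalently evaluating the antiderivative F(x) = -2*x^6/3 - 4*x^5/5 - 3*x^4/2 - 2*x^3 at the endpoints):
  F(1) − F(−1) = -149/30 − (19/30) = -28/5.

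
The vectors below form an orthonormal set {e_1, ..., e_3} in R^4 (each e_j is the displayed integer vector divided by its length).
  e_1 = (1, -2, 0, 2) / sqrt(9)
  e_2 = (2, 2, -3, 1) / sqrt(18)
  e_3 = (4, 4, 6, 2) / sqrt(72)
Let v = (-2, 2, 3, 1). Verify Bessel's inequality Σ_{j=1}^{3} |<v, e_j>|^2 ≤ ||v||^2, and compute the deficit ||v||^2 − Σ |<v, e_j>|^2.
Σ |<v, e_j>|^2 = 98/9; ||v||^2 = 18; deficit = 64/9

Write each e_j = u_j / sqrt(<u_j, u_j>) where u_j is the displayed integer vector. Then <v, e_j> = <v, u_j> / sqrt(<u_j, u_j>), so |<v, e_j>|^2 = <v, u_j>^2 / <u_j, u_j>.
Coefficients: <v, e_1> = -4/sqrt(9), <v, e_2> = -8/sqrt(18), <v, e_3> = 20/sqrt(72).
Square and sum: Σ |<v, e_j>|^2 = 98/9.
Compute ||v||^2 = v·v = 18.
Deficit = 18 − 98/9 = 64/9 ≥ 0, confirming Bessel's inequality. (The deficit equals ||v − Σ <v,e_j> e_j||^2, the squared distance from v to span{e_j}.)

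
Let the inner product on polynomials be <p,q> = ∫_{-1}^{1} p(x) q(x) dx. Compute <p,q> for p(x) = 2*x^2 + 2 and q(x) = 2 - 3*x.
<p,q> = 32/3

Expand the product: p(x)·q(x) = -6*x^3 + 4*x^2 - 6*x + 4.
∫_{-1}^{1} of each monomial x^k gives [2/(k+1) if k even, 0 if k odd]. Integrating term-by-term (or equivalently evaluating the antiderivative F(x) = -3*x^4/2 + 4*x^3/3 - 3*x^2 + 4*x at the endpoints):
  F(1) − F(−1) = 5/6 − (-59/6) = 32/3.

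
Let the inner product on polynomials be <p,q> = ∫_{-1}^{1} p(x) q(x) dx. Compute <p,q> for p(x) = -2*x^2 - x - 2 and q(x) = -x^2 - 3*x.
<p,q> = 62/15

Expand the product: p(x)·q(x) = 2*x^4 + 7*x^3 + 5*x^2 + 6*x.
∫_{-1}^{1} of each monomial x^k gives [2/(k+1) if k even, 0 if k odd]. Integrating term-by-term (or equivalently evaluating the antiderivative F(x) = 2*x^5/5 + 7*x^4/4 + 5*x^3/3 + 3*x^2 at the endpoints):
  F(1) − F(−1) = 409/60 − (161/60) = 62/15.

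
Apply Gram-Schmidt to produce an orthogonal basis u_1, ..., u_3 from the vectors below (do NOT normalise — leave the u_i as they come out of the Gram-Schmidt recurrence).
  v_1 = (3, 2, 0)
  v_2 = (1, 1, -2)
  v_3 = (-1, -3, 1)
Orthogonal basis:
  u_1 = (3, 2, 0)
  u_2 = (-2/13, 3/13, -2)
  u_3 = (52/53, -78/53, -13/53)

Apply the Gram-Schmidt recurrence
  u_1 = v_1
  u_i = v_i − Σ_{j<i} ((v_i · u_j) / (u_j · u_j)) · u_j.

Step by step this gives:
  u_1 = (3, 2, 0)
  u_2 = (-2/13, 3/13, -2)
  u_3 = (52/53, -78/53, -13/53)

Orthogonality check:
  u_2 · u_1 = 0 (should be 0)
  u_3 · u_1 = 0 (should be 0)
  u_3 · u_2 = 0 (should be 0)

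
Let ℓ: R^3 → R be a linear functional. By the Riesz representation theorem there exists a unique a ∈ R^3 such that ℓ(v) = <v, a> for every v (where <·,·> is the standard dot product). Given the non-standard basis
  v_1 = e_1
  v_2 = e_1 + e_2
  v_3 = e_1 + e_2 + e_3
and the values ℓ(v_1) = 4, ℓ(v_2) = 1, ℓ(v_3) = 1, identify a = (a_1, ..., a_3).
a = (4, -3, 0)

Write a = (a_1, ..., a_3) in the standard basis. For each basis vector v_i, ℓ(v_i) = <v_i, a> is a linear equation in the a_j's. Collect the n equations into a matrix system V a = ℓ, where row i of V is v_i (expressed in the standard basis). Since V is invertible (lower-triangular with 1s on the diagonal, up to permutation), solve by back-substitution:
  V =
[[1, 0, 0],
 [1, 1, 0],
 [1, 1, 1]]
  V a = (4, 1, 1)
Solving gives a = (4, -3, 0).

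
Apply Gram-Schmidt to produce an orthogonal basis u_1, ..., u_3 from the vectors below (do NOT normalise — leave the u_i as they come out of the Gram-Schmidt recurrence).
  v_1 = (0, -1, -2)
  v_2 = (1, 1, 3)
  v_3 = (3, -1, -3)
Orthogonal basis:
  u_1 = (0, -1, -2)
  u_2 = (1, -2/5, 1/5)
  u_3 = (2/3, 4/3, -2/3)

Apply the Gram-Schmidt recurrence
  u_1 = v_1
  u_i = v_i − Σ_{j<i} ((v_i · u_j) / (u_j · u_j)) · u_j.

Step by step this gives:
  u_1 = (0, -1, -2)
  u_2 = (1, -2/5, 1/5)
  u_3 = (2/3, 4/3, -2/3)

Orthogonality check:
  u_2 · u_1 = 0 (should be 0)
  u_3 · u_1 = 0 (should be 0)
  u_3 · u_2 = 0 (should be 0)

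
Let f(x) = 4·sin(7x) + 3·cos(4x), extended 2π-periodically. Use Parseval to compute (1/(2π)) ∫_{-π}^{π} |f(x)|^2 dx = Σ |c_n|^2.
Σ |c_n|^2 = 25/2

Expand |f|^2 and use orthogonality of {sin(nx), cos(mx)} on [-π, π]:
  ∫_{-π}^{π} sin(nx)^2 dx = π, ∫ cos(mx)^2 dx = π, and cross terms integrate to 0.
So ∫_{-π}^{π} f(x)^2 dx = 4^2 · π + 3^2 · π = (16 + 9)π.
Divide by 2π: (16 + 9)/2 = 25/2.
By Parseval, this equals Σ |c_n|^2.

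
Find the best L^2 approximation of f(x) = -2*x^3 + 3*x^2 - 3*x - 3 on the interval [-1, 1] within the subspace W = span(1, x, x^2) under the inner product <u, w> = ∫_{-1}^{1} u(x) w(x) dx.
g(x) = 3*x^2 - 21*x/5 - 3

The best approximation g ∈ W is the orthogonal projection of f onto W. Writing g = a_0 + a_1 x + a_2 x^2, the coefficients solve the normal equations G · a = b where
  G_{ij} = <φ_i, φ_j> and b_i = <f, φ_i>, with φ_0 = 1, φ_1 = x, φ_2 = x^2.
G =
  [2, 0, 2/3]
  [0, 2/3, 0]
  [2/3, 0, 2/5],
b = (-4, -14/5, -4/5).
Solving gives a_0 = -3, a_1 = -21/5, a_2 = 3, so
  g(x) = 3*x^2 - 21*x/5 - 3.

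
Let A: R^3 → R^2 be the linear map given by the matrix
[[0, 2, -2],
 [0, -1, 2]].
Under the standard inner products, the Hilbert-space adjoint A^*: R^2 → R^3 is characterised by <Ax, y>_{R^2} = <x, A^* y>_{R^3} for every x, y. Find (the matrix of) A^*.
A^* = A^T =
[[0, 0],
 [2, -1],
 [-2, 2]]

For real matrices with standard dot products, the defining identity <Ax, y> = <x, A^* y> gives (Ax)^T y = x^T (A^*) y, i.e. x^T A^T y = x^T (A^*) y. Since this holds for all x, y, we must have A^* = A^T. Therefore
A^* =
[[0, 0],
 [2, -1],
 [-2, 2]].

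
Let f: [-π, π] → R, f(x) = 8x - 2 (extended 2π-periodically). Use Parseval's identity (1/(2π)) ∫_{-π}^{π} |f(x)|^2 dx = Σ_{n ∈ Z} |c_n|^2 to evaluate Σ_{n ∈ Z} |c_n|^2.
Σ |c_n|^2 = 64π^2/3 + 4

Expand and integrate term by term over [-π, π]:
  ∫ (8x)^2 dx = 64·(2π^3/3); ∫ 2·8·(-2)·x dx = 0 (odd integrand); ∫ (-2)^2 dx = 4·2π.
So (1/(2π)) ∫_{-π}^{π} (8x - 2)^2 dx = 64π^2/3 + 4 = 64π^2/3 + 4.
Parseval ⇒ Σ |c_n|^2 = 64π^2/3 + 4.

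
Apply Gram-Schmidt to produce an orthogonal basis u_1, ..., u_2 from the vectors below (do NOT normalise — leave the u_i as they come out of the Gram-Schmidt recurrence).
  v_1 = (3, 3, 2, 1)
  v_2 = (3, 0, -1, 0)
Orthogonal basis:
  u_1 = (3, 3, 2, 1)
  u_2 = (48/23, -21/23, -37/23, -7/23)

Apply the Gram-Schmidt recurrence
  u_1 = v_1
  u_i = v_i − Σ_{j<i} ((v_i · u_j) / (u_j · u_j)) · u_j.

Step by step this gives:
  u_1 = (3, 3, 2, 1)
  u_2 = (48/23, -21/23, -37/23, -7/23)

Orthogonality check:
  u_2 · u_1 = 0 (should be 0)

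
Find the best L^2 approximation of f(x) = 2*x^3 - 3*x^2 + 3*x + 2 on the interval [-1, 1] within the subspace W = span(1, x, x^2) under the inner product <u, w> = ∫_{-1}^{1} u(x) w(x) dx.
g(x) = -3*x^2 + 21*x/5 + 2

The best approximation g ∈ W is the orthogonal projection of f onto W. Writing g = a_0 + a_1 x + a_2 x^2, the coefficients solve the normal equations G · a = b where
  G_{ij} = <φ_i, φ_j> and b_i = <f, φ_i>, with φ_0 = 1, φ_1 = x, φ_2 = x^2.
G =
  [2, 0, 2/3]
  [0, 2/3, 0]
  [2/3, 0, 2/5],
b = (2, 14/5, 2/15).
Solving gives a_0 = 2, a_1 = 21/5, a_2 = -3, so
  g(x) = -3*x^2 + 21*x/5 + 2.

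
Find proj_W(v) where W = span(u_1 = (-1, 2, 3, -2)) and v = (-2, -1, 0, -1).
proj_W(v) = (-1/9, 2/9, 1/3, -2/9)

Set up U = [u_1 | ... | u_1] ∈ R^(4×1). The projector onto W = col(U) is P = U (U^T U)^(-1) U^T.
Compute U^T U =
  [18],
and U^T v = (2).
Solve U^T U · c = U^T v for the coefficients: c = (1/9). The projection is proj_W(v) = U c.
Check: (v - proj_W(v)) · u_1 = 0  (should be 0).
Result: proj_W(v) = (-1/9, 2/9, 1/3, -2/9).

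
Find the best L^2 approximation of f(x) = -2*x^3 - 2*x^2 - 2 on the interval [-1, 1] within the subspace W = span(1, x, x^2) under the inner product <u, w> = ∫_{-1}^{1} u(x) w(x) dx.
g(x) = -2*x^2 - 6*x/5 - 2

The best approximation g ∈ W is the orthogonal projection of f onto W. Writing g = a_0 + a_1 x + a_2 x^2, the coefficients solve the normal equations G · a = b where
  G_{ij} = <φ_i, φ_j> and b_i = <f, φ_i>, with φ_0 = 1, φ_1 = x, φ_2 = x^2.
G =
  [2, 0, 2/3]
  [0, 2/3, 0]
  [2/3, 0, 2/5],
b = (-16/3, -4/5, -32/15).
Solving gives a_0 = -2, a_1 = -6/5, a_2 = -2, so
  g(x) = -2*x^2 - 6*x/5 - 2.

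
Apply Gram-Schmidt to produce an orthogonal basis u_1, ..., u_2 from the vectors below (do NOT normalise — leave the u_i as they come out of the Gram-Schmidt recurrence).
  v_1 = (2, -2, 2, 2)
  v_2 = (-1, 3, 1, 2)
Orthogonal basis:
  u_1 = (2, -2, 2, 2)
  u_2 = (-3/4, 11/4, 5/4, 9/4)

Apply the Gram-Schmidt recurrence
  u_1 = v_1
  u_i = v_i − Σ_{j<i} ((v_i · u_j) / (u_j · u_j)) · u_j.

Step by step this gives:
  u_1 = (2, -2, 2, 2)
  u_2 = (-3/4, 11/4, 5/4, 9/4)

Orthogonality check:
  u_2 · u_1 = 0 (should be 0)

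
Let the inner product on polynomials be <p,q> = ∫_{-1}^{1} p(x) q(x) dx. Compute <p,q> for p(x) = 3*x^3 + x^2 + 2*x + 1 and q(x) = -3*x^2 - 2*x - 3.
<p,q> = -244/15

Expand the product: p(x)·q(x) = -9*x^5 - 9*x^4 - 17*x^3 - 10*x^2 - 8*x - 3.
∫_{-1}^{1} of each monomial x^k gives [2/(k+1) if k even, 0 if k odd]. Integrating term-by-term (or equivalently evaluating the antiderivative F(x) = -3*x^6/2 - 9*x^5/5 - 17*x^4/4 - 10*x^3/3 - 4*x^2 - 3*x at the endpoints):
  F(1) − F(−1) = -1073/60 − (-97/60) = -244/15.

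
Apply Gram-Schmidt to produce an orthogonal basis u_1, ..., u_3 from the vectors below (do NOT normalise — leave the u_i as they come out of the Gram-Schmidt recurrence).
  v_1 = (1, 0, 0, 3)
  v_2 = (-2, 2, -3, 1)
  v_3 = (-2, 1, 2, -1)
Orthogonal basis:
  u_1 = (1, 0, 0, 3)
  u_2 = (-21/10, 2, -3, 7/10)
  u_3 = (-279/179, 189/179, 343/179, 93/179)

Apply the Gram-Schmidt recurrence
  u_1 = v_1
  u_i = v_i − Σ_{j<i} ((v_i · u_j) / (u_j · u_j)) · u_j.

Step by step this gives:
  u_1 = (1, 0, 0, 3)
  u_2 = (-21/10, 2, -3, 7/10)
  u_3 = (-279/179, 189/179, 343/179, 93/179)

Orthogonality check:
  u_2 · u_1 = 0 (should be 0)
  u_3 · u_1 = 0 (should be 0)
  u_3 · u_2 = 0 (should be 0)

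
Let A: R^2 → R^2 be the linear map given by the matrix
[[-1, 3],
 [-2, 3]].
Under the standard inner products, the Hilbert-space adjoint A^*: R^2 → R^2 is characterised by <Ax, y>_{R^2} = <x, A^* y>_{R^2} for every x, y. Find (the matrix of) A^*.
A^* = A^T =
[[-1, -2],
 [3, 3]]

For real matrices with standard dot products, the defining identity <Ax, y> = <x, A^* y> gives (Ax)^T y = x^T (A^*) y, i.e. x^T A^T y = x^T (A^*) y. Since this holds for all x, y, we must have A^* = A^T. Therefore
A^* =
[[-1, -2],
 [3, 3]].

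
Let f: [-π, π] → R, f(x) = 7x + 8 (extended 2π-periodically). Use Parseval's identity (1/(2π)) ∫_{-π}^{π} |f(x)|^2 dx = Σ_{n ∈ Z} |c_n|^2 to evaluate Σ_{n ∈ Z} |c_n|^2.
Σ |c_n|^2 = 49π^2/3 + 64

Expand and integrate term by term over [-π, π]:
  ∫ (7x)^2 dx = 49·(2π^3/3); ∫ 2·7·(8)·x dx = 0 (odd integrand); ∫ 8^2 dx = 64·2π.
So (1/(2π)) ∫_{-π}^{π} (7x + 8)^2 dx = 49π^2/3 + 64 = 49π^2/3 + 64.
Parseval ⇒ Σ |c_n|^2 = 49π^2/3 + 64.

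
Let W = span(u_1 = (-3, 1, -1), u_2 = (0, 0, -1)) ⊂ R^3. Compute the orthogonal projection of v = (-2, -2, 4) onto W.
proj_W(v) = (-6/5, 2/5, 4)

Set up U = [u_1 | ... | u_2] ∈ R^(3×2). The projector onto W = col(U) is P = U (U^T U)^(-1) U^T.
Compute U^T U =
  [11, 1]
  [1, 1],
and U^T v = (0, -4).
Solve U^T U · c = U^T v for the coefficients: c = (2/5, -22/5). The projection is proj_W(v) = U c.
Check: (v - proj_W(v)) · u_1 = 0  (should be 0).
Check: (v - proj_W(v)) · u_2 = 0  (should be 0).
Result: proj_W(v) = (-6/5, 2/5, 4).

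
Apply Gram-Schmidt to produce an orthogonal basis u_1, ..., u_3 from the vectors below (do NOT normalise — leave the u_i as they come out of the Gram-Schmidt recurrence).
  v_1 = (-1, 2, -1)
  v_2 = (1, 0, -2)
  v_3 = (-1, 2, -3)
Orthogonal basis:
  u_1 = (-1, 2, -1)
  u_2 = (7/6, -1/3, -11/6)
  u_3 = (-16/29, -12/29, -8/29)

Apply the Gram-Schmidt recurrence
  u_1 = v_1
  u_i = v_i − Σ_{j<i} ((v_i · u_j) / (u_j · u_j)) · u_j.

Step by step this gives:
  u_1 = (-1, 2, -1)
  u_2 = (7/6, -1/3, -11/6)
  u_3 = (-16/29, -12/29, -8/29)

Orthogonality check:
  u_2 · u_1 = 0 (should be 0)
  u_3 · u_1 = 0 (should be 0)
  u_3 · u_2 = 0 (should be 0)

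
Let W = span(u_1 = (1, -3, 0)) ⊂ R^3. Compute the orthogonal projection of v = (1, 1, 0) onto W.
proj_W(v) = (-1/5, 3/5, 0)

Set up U = [u_1 | ... | u_1] ∈ R^(3×1). The projector onto W = col(U) is P = U (U^T U)^(-1) U^T.
Compute U^T U =
  [10],
and U^T v = (-2).
Solve U^T U · c = U^T v for the coefficients: c = (-1/5). The projection is proj_W(v) = U c.
Check: (v - proj_W(v)) · u_1 = 0  (should be 0).
Result: proj_W(v) = (-1/5, 3/5, 0).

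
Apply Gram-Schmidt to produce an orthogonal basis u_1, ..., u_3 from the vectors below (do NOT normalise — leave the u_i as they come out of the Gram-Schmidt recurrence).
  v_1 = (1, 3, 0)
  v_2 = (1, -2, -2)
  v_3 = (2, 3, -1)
Orthogonal basis:
  u_1 = (1, 3, 0)
  u_2 = (3/2, -1/2, -2)
  u_3 = (6/65, -2/65, 1/13)

Apply the Gram-Schmidt recurrence
  u_1 = v_1
  u_i = v_i − Σ_{j<i} ((v_i · u_j) / (u_j · u_j)) · u_j.

Step by step this gives:
  u_1 = (1, 3, 0)
  u_2 = (3/2, -1/2, -2)
  u_3 = (6/65, -2/65, 1/13)

Orthogonality check:
  u_2 · u_1 = 0 (should be 0)
  u_3 · u_1 = 0 (should be 0)
  u_3 · u_2 = 0 (should be 0)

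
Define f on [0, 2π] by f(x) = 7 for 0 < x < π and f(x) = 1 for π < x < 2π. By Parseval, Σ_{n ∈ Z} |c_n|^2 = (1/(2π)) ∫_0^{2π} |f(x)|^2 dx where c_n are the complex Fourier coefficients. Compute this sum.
Σ |c_n|^2 = 25

Parseval equates the L^2 energy of f (normalised by 1/(2π)) with the ℓ^2 sum of its Fourier coefficients: (1/(2π)) ∫_0^{2π} |f|^2 = Σ |c_n|^2.
Compute the left side: (1/(2π)) [∫_0^π 7^2 dx + ∫_π^{2π} 1^2 dx] = (1/(2π)) · (49π + 1π) = (49 + 1)/2 = 25.
So Σ_{n ∈ Z} |c_n|^2 = 25.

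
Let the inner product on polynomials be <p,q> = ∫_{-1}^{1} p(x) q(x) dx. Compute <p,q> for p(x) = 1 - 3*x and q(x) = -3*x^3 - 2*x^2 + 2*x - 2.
<p,q> = -86/15

Expand the product: p(x)·q(x) = 9*x^4 + 3*x^3 - 8*x^2 + 8*x - 2.
∫_{-1}^{1} of each monomial x^k gives [2/(k+1) if k even, 0 if k odd]. Integrating term-by-term (or equivalently evaluating the antiderivative F(x) = 9*x^5/5 + 3*x^4/4 - 8*x^3/3 + 4*x^2 - 2*x at the endpoints):
  F(1) − F(−1) = 113/60 − (457/60) = -86/15.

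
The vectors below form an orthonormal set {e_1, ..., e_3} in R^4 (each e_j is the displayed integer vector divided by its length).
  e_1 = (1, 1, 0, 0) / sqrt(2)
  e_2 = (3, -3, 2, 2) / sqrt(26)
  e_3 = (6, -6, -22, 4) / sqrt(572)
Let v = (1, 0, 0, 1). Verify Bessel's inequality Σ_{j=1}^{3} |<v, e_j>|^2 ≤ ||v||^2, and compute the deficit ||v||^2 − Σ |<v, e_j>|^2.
Σ |<v, e_j>|^2 = 18/11; ||v||^2 = 2; deficit = 4/11

Write each e_j = u_j / sqrt(<u_j, u_j>) where u_j is the displayed integer vector. Then <v, e_j> = <v, u_j> / sqrt(<u_j, u_j>), so |<v, e_j>|^2 = <v, u_j>^2 / <u_j, u_j>.
Coefficients: <v, e_1> = 1/sqrt(2), <v, e_2> = 5/sqrt(26), <v, e_3> = 10/sqrt(572).
Square and sum: Σ |<v, e_j>|^2 = 18/11.
Compute ||v||^2 = v·v = 2.
Deficit = 2 − 18/11 = 4/11 ≥ 0, confirming Bessel's inequality. (The deficit equals ||v − Σ <v,e_j> e_j||^2, the squared distance from v to span{e_j}.)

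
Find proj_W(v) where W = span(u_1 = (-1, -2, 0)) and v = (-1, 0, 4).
proj_W(v) = (-1/5, -2/5, 0)

Set up U = [u_1 | ... | u_1] ∈ R^(3×1). The projector onto W = col(U) is P = U (U^T U)^(-1) U^T.
Compute U^T U =
  [5],
and U^T v = (1).
Solve U^T U · c = U^T v for the coefficients: c = (1/5). The projection is proj_W(v) = U c.
Check: (v - proj_W(v)) · u_1 = 0  (should be 0).
Result: proj_W(v) = (-1/5, -2/5, 0).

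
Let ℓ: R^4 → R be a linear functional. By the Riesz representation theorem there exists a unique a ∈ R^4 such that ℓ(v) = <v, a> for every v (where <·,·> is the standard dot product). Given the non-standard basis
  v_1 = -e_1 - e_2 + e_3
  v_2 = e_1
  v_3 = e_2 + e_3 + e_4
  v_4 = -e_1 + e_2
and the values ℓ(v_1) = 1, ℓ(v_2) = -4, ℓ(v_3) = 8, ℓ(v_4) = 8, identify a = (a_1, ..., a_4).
a = (-4, 4, 1, 3)

Write a = (a_1, ..., a_4) in the standard basis. For each basis vector v_i, ℓ(v_i) = <v_i, a> is a linear equation in the a_j's. Collect the n equations into a matrix system V a = ℓ, where row i of V is v_i (expressed in the standard basis). Since V is invertible (lower-triangular with 1s on the diagonal, up to permutation), solve by back-substitution:
  V =
[[-1, -1, 1, 0],
 [1, 0, 0, 0],
 [0, 1, 1, 1],
 [-1, 1, 0, 0]]
  V a = (1, -4, 8, 8)
Solving gives a = (-4, 4, 1, 3).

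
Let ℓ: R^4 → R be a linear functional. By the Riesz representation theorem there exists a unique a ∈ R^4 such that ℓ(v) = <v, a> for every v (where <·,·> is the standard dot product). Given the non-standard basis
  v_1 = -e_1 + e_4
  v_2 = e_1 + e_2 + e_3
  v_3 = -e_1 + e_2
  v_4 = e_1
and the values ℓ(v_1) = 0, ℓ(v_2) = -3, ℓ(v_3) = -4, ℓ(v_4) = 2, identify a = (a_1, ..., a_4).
a = (2, -2, -3, 2)

Write a = (a_1, ..., a_4) in the standard basis. For each basis vector v_i, ℓ(v_i) = <v_i, a> is a linear equation in the a_j's. Collect the n equations into a matrix system V a = ℓ, where row i of V is v_i (expressed in the standard basis). Since V is invertible (lower-triangular with 1s on the diagonal, up to permutation), solve by back-substitution:
  V =
[[-1, 0, 0, 1],
 [1, 1, 1, 0],
 [-1, 1, 0, 0],
 [1, 0, 0, 0]]
  V a = (0, -3, -4, 2)
Solving gives a = (2, -2, -3, 2).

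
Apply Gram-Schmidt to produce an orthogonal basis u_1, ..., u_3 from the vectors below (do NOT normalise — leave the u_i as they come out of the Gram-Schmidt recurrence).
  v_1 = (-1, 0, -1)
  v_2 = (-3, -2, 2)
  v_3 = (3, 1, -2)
Orthogonal basis:
  u_1 = (-1, 0, -1)
  u_2 = (-5/2, -2, 5/2)
  u_3 = (10/33, -25/33, -10/33)

Apply the Gram-Schmidt recurrence
  u_1 = v_1
  u_i = v_i − Σ_{j<i} ((v_i · u_j) / (u_j · u_j)) · u_j.

Step by step this gives:
  u_1 = (-1, 0, -1)
  u_2 = (-5/2, -2, 5/2)
  u_3 = (10/33, -25/33, -10/33)

Orthogonality check:
  u_2 · u_1 = 0 (should be 0)
  u_3 · u_1 = 0 (should be 0)
  u_3 · u_2 = 0 (should be 0)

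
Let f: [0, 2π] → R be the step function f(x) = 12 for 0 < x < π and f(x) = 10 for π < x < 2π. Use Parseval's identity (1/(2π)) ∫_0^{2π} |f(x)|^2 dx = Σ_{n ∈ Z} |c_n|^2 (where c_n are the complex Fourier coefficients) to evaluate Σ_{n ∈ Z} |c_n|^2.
Σ |c_n|^2 = 122

Parseval equates the L^2 energy of f (normalised by 1/(2π)) with the ℓ^2 sum of its Fourier coefficients: (1/(2π)) ∫_0^{2π} |f|^2 = Σ |c_n|^2.
Compute the left side: (1/(2π)) [∫_0^π 12^2 dx + ∫_π^{2π} 10^2 dx] = (1/(2π)) · (144π + 100π) = (144 + 100)/2 = 122.
So Σ_{n ∈ Z} |c_n|^2 = 122.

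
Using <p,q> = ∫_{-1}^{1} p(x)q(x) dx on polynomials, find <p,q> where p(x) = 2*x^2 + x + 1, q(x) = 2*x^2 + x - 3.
<p,q> = -32/5

Expand the product: p(x)·q(x) = 4*x^4 + 4*x^3 - 3*x^2 - 2*x - 3.
∫_{-1}^{1} of each monomial x^k gives [2/(k+1) if k even, 0 if k odd]. Integrating term-by-term (or equivalently evaluating the antiderivative F(x) = 4*x^5/5 + x^4 - x^3 - x^2 - 3*x at the endpoints):
  F(1) − F(−1) = -16/5 − (16/5) = -32/5.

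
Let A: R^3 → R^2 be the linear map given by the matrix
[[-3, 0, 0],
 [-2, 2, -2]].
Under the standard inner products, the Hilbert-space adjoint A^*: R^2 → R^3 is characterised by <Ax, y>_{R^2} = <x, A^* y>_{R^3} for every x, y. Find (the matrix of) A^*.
A^* = A^T =
[[-3, -2],
 [0, 2],
 [0, -2]]

For real matrices with standard dot products, the defining identity <Ax, y> = <x, A^* y> gives (Ax)^T y = x^T (A^*) y, i.e. x^T A^T y = x^T (A^*) y. Since this holds for all x, y, we must have A^* = A^T. Therefore
A^* =
[[-3, -2],
 [0, 2],
 [0, -2]].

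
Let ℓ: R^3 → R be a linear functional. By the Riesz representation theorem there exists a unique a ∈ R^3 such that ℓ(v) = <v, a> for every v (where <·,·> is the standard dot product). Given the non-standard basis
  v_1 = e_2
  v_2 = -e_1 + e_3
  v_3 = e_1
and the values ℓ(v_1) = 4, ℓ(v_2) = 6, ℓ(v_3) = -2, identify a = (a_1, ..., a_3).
a = (-2, 4, 4)

Write a = (a_1, ..., a_3) in the standard basis. For each basis vector v_i, ℓ(v_i) = <v_i, a> is a linear equation in the a_j's. Collect the n equations into a matrix system V a = ℓ, where row i of V is v_i (expressed in the standard basis). Since V is invertible (lower-triangular with 1s on the diagonal, up to permutation), solve by back-substitution:
  V =
[[0, 1, 0],
 [-1, 0, 1],
 [1, 0, 0]]
  V a = (4, 6, -2)
Solving gives a = (-2, 4, 4).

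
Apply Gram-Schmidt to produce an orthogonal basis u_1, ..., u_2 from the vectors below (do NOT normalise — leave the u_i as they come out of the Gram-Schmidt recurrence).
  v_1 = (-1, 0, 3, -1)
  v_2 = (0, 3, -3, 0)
Orthogonal basis:
  u_1 = (-1, 0, 3, -1)
  u_2 = (-9/11, 3, -6/11, -9/11)

Apply the Gram-Schmidt recurrence
  u_1 = v_1
  u_i = v_i − Σ_{j<i} ((v_i · u_j) / (u_j · u_j)) · u_j.

Step by step this gives:
  u_1 = (-1, 0, 3, -1)
  u_2 = (-9/11, 3, -6/11, -9/11)

Orthogonality check:
  u_2 · u_1 = 0 (should be 0)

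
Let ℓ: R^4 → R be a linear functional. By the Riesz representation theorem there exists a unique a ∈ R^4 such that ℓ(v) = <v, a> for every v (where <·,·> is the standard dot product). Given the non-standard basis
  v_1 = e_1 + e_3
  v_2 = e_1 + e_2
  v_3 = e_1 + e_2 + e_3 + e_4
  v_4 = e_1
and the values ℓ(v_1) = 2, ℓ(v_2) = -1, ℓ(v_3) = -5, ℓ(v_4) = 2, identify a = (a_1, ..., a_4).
a = (2, -3, 0, -4)

Write a = (a_1, ..., a_4) in the standard basis. For each basis vector v_i, ℓ(v_i) = <v_i, a> is a linear equation in the a_j's. Collect the n equations into a matrix system V a = ℓ, where row i of V is v_i (expressed in the standard basis). Since V is invertible (lower-triangular with 1s on the diagonal, up to permutation), solve by back-substitution:
  V =
[[1, 0, 1, 0],
 [1, 1, 0, 0],
 [1, 1, 1, 1],
 [1, 0, 0, 0]]
  V a = (2, -1, -5, 2)
Solving gives a = (2, -3, 0, -4).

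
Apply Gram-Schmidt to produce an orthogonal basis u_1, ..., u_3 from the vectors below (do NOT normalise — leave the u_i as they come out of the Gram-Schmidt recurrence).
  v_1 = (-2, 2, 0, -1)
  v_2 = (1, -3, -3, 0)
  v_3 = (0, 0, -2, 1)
Orthogonal basis:
  u_1 = (-2, 2, 0, -1)
  u_2 = (-7/9, -11/9, -3, -8/9)
  u_3 = (12/107, 80/107, -76/107, 136/107)

Apply the Gram-Schmidt recurrence
  u_1 = v_1
  u_i = v_i − Σ_{j<i} ((v_i · u_j) / (u_j · u_j)) · u_j.

Step by step this gives:
  u_1 = (-2, 2, 0, -1)
  u_2 = (-7/9, -11/9, -3, -8/9)
  u_3 = (12/107, 80/107, -76/107, 136/107)

Orthogonality check:
  u_2 · u_1 = 0 (should be 0)
  u_3 · u_1 = 0 (should be 0)
  u_3 · u_2 = 0 (should be 0)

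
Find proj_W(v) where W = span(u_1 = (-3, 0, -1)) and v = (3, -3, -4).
proj_W(v) = (3/2, 0, 1/2)

Set up U = [u_1 | ... | u_1] ∈ R^(3×1). The projector onto W = col(U) is P = U (U^T U)^(-1) U^T.
Compute U^T U =
  [10],
and U^T v = (-5).
Solve U^T U · c = U^T v for the coefficients: c = (-1/2). The projection is proj_W(v) = U c.
Check: (v - proj_W(v)) · u_1 = 0  (should be 0).
Result: proj_W(v) = (3/2, 0, 1/2).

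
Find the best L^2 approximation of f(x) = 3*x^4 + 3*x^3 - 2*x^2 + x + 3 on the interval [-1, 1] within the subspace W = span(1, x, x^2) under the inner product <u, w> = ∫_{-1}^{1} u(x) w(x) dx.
g(x) = 4*x^2/7 + 14*x/5 + 96/35

The best approximation g ∈ W is the orthogonal projection of f onto W. Writing g = a_0 + a_1 x + a_2 x^2, the coefficients solve the normal equations G · a = b where
  G_{ij} = <φ_i, φ_j> and b_i = <f, φ_i>, with φ_0 = 1, φ_1 = x, φ_2 = x^2.
G =
  [2, 0, 2/3]
  [0, 2/3, 0]
  [2/3, 0, 2/5],
b = (88/15, 28/15, 72/35).
Solving gives a_0 = 96/35, a_1 = 14/5, a_2 = 4/7, so
  g(x) = 4*x^2/7 + 14*x/5 + 96/35.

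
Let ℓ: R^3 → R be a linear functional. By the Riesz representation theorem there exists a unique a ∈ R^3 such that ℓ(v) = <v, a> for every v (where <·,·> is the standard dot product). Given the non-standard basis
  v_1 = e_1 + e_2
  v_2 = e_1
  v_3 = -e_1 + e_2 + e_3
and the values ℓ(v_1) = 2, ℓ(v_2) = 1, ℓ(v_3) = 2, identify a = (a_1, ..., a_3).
a = (1, 1, 2)

Write a = (a_1, ..., a_3) in the standard basis. For each basis vector v_i, ℓ(v_i) = <v_i, a> is a linear equation in the a_j's. Collect the n equations into a matrix system V a = ℓ, where row i of V is v_i (expressed in the standard basis). Since V is invertible (lower-triangular with 1s on the diagonal, up to permutation), solve by back-substitution:
  V =
[[1, 1, 0],
 [1, 0, 0],
 [-1, 1, 1]]
  V a = (2, 1, 2)
Solving gives a = (1, 1, 2).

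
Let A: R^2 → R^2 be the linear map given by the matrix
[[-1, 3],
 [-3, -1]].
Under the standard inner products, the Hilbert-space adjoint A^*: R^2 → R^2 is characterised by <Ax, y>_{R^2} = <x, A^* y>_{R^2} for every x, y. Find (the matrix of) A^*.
A^* = A^T =
[[-1, -3],
 [3, -1]]

For real matrices with standard dot products, the defining identity <Ax, y> = <x, A^* y> gives (Ax)^T y = x^T (A^*) y, i.e. x^T A^T y = x^T (A^*) y. Since this holds for all x, y, we must have A^* = A^T. Therefore
A^* =
[[-1, -3],
 [3, -1]].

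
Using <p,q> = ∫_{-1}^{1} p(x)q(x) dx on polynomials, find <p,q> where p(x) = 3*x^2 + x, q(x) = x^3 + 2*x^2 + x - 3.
<p,q> = -38/15

Expand the product: p(x)·q(x) = 3*x^5 + 7*x^4 + 5*x^3 - 8*x^2 - 3*x.
∫_{-1}^{1} of each monomial x^k gives [2/(k+1) if k even, 0 if k odd]. Integrating term-by-term (or equivalently evaluating the antiderivative F(x) = x^6/2 + 7*x^5/5 + 5*x^4/4 - 8*x^3/3 - 3*x^2/2 at the endpoints):
  F(1) − F(−1) = -61/60 − (91/60) = -38/15.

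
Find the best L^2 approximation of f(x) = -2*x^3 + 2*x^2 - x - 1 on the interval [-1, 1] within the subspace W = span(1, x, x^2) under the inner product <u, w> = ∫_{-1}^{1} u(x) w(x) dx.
g(x) = 2*x^2 - 11*x/5 - 1

The best approximation g ∈ W is the orthogonal projection of f onto W. Writing g = a_0 + a_1 x + a_2 x^2, the coefficients solve the normal equations G · a = b where
  G_{ij} = <φ_i, φ_j> and b_i = <f, φ_i>, with φ_0 = 1, φ_1 = x, φ_2 = x^2.
G =
  [2, 0, 2/3]
  [0, 2/3, 0]
  [2/3, 0, 2/5],
b = (-2/3, -22/15, 2/15).
Solving gives a_0 = -1, a_1 = -11/5, a_2 = 2, so
  g(x) = 2*x^2 - 11*x/5 - 1.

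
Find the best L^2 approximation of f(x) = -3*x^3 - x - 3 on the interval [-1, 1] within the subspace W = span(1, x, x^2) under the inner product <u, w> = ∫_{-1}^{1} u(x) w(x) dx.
g(x) = -14*x/5 - 3

The best approximation g ∈ W is the orthogonal projection of f onto W. Writing g = a_0 + a_1 x + a_2 x^2, the coefficients solve the normal equations G · a = b where
  G_{ij} = <φ_i, φ_j> and b_i = <f, φ_i>, with φ_0 = 1, φ_1 = x, φ_2 = x^2.
G =
  [2, 0, 2/3]
  [0, 2/3, 0]
  [2/3, 0, 2/5],
b = (-6, -28/15, -2).
Solving gives a_0 = -3, a_1 = -14/5, a_2 = 0, so
  g(x) = -14*x/5 - 3.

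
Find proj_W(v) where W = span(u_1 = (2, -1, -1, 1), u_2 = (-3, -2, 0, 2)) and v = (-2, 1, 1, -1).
proj_W(v) = (-2, 1, 1, -1)

Set up U = [u_1 | ... | u_2] ∈ R^(4×2). The projector onto W = col(U) is P = U (U^T U)^(-1) U^T.
Compute U^T U =
  [7, -2]
  [-2, 17],
and U^T v = (-7, 2).
Solve U^T U · c = U^T v for the coefficients: c = (-1, 0). The projection is proj_W(v) = U c.
Check: (v - proj_W(v)) · u_1 = 0  (should be 0).
Check: (v - proj_W(v)) · u_2 = 0  (should be 0).
Result: proj_W(v) = (-2, 1, 1, -1).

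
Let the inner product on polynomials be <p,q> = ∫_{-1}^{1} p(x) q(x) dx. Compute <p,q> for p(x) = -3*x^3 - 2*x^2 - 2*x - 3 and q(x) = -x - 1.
<p,q> = 148/15

Expand the product: p(x)·q(x) = 3*x^4 + 5*x^3 + 4*x^2 + 5*x + 3.
∫_{-1}^{1} of each monomial x^k gives [2/(k+1) if k even, 0 if k odd]. Integrating term-by-term (or equivalently evaluating the antiderivative F(x) = 3*x^5/5 + 5*x^4/4 + 4*x^3/3 + 5*x^2/2 + 3*x at the endpoints):
  F(1) − F(−1) = 521/60 − (-71/60) = 148/15.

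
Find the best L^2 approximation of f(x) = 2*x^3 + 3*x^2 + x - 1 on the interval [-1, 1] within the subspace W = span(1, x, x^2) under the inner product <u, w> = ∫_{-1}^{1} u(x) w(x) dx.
g(x) = 3*x^2 + 11*x/5 - 1

The best approximation g ∈ W is the orthogonal projection of f onto W. Writing g = a_0 + a_1 x + a_2 x^2, the coefficients solve the normal equations G · a = b where
  G_{ij} = <φ_i, φ_j> and b_i = <f, φ_i>, with φ_0 = 1, φ_1 = x, φ_2 = x^2.
G =
  [2, 0, 2/3]
  [0, 2/3, 0]
  [2/3, 0, 2/5],
b = (0, 22/15, 8/15).
Solving gives a_0 = -1, a_1 = 11/5, a_2 = 3, so
  g(x) = 3*x^2 + 11*x/5 - 1.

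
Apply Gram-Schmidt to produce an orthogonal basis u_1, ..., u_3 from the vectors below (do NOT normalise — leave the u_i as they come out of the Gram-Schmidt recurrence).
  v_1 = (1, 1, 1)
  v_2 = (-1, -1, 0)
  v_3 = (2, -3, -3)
Orthogonal basis:
  u_1 = (1, 1, 1)
  u_2 = (-1/3, -1/3, 2/3)
  u_3 = (5/2, -5/2, 0)

Apply the Gram-Schmidt recurrence
  u_1 = v_1
  u_i = v_i − Σ_{j<i} ((v_i · u_j) / (u_j · u_j)) · u_j.

Step by step this gives:
  u_1 = (1, 1, 1)
  u_2 = (-1/3, -1/3, 2/3)
  u_3 = (5/2, -5/2, 0)

Orthogonality check:
  u_2 · u_1 = 0 (should be 0)
  u_3 · u_1 = 0 (should be 0)
  u_3 · u_2 = 0 (should be 0)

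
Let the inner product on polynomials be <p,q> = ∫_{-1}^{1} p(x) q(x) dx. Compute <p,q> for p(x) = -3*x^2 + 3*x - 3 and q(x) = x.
<p,q> = 2

Expand the product: p(x)·q(x) = -3*x^3 + 3*x^2 - 3*x.
∫_{-1}^{1} of each monomial x^k gives [2/(k+1) if k even, 0 if k odd]. Integrating term-by-term (or equivalently evaluating the antiderivative F(x) = -3*x^4/4 + x^3 - 3*x^2/2 at the endpoints):
  F(1) − F(−1) = -5/4 − (-13/4) = 2.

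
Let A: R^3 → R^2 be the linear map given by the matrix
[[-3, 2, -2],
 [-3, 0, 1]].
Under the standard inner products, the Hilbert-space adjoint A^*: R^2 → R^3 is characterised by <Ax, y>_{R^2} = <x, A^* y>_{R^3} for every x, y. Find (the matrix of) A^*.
A^* = A^T =
[[-3, -3],
 [2, 0],
 [-2, 1]]

For real matrices with standard dot products, the defining identity <Ax, y> = <x, A^* y> gives (Ax)^T y = x^T (A^*) y, i.e. x^T A^T y = x^T (A^*) y. Since this holds for all x, y, we must have A^* = A^T. Therefore
A^* =
[[-3, -3],
 [2, 0],
 [-2, 1]].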